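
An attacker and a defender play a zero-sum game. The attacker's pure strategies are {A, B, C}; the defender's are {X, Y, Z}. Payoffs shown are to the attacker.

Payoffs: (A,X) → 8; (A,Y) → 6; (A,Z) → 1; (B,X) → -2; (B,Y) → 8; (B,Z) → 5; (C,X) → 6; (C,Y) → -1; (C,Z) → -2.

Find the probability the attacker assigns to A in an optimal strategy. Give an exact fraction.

Row minima: A → 1, B → -2, C → -2; maximin = 1.
Column maxima: X → 8, Y → 8, Z → 5; minimax = 5.
1 ≠ 5, so there is no saddle point; optimal play is mixed.
C is strictly dominated by A, so the attacker never plays it.
Y is strictly dominated by Z (it gives the attacker strictly more in every row), so the defender never plays it.
On the remaining 2×2 (A, B vs X, Z):
Let the attacker play A with probability p. Expected payoff against X: 8p + (-2)(1−p) = 10p − 2; against Z: 1p + 5(1−p) = −4p + 5.
Setting these equal: 10p − 2 = −4p + 5 ⇒ 14p = 7 ⇒ p = 1/2, and the value is (10)·(1/2) − 2 = 3.
For the defender: with q = P(X), equating A's and B's payoffs gives 7q + 1 = −7q + 5 ⇒ q = 2/7.

1/2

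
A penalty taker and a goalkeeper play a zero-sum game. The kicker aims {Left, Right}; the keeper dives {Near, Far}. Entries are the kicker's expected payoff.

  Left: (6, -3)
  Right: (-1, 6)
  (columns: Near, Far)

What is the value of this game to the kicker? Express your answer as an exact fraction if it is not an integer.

Row minima: Left → -3, Right → -1; maximin = -1.
Column maxima: Near → 6, Far → 6; minimax = 6.
-1 ≠ 6, so there is no saddle point; optimal play is mixed.
Let the kicker play Left with probability p. Expected payoff against Near: 6p + (-1)(1−p) = 7p − 1; against Far: (-3)p + 6(1−p) = −9p + 6.
Setting these equal: 7p − 1 = −9p + 6 ⇒ 16p = 7 ⇒ p = 7/16, and the value is (7)·(7/16) − 1 = 33/16.
For the keeper: with q = P(Near), equating Left's and Right's payoffs gives 9q − 3 = −7q + 6 ⇒ q = 9/16.

33/16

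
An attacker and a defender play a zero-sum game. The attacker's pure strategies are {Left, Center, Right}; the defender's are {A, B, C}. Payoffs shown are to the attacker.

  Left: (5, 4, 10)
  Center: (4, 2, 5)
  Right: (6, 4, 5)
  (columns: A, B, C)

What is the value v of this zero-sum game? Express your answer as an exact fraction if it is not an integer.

4

Row minima: Left → 4, Center → 2, Right → 4; maximin = 4.
Column maxima: A → 6, B → 4, C → 10; minimax = 4.
Since maximin = minimax = 4, there is a saddle point and the value is 4.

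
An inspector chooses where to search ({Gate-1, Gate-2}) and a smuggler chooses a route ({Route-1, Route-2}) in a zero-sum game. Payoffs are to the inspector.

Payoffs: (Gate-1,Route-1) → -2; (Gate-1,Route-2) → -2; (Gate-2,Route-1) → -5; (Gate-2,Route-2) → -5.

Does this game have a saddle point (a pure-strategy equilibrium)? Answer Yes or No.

Yes

Row minima: Gate-1 → -2, Gate-2 → -5; maximin = -2.
Column maxima: Route-1 → -2, Route-2 → -2; minimax = -2.
maximin = minimax = -2, so a saddle point exists.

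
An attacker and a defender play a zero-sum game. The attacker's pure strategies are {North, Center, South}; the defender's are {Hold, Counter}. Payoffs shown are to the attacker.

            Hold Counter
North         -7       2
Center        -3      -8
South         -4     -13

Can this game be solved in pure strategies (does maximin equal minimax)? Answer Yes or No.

Row minima: North → -7, Center → -8, South → -13; maximin = -7.
Column maxima: Hold → -3, Counter → 2; minimax = -3.
-7 ≠ -3, so no pure-strategy equilibrium exists.

No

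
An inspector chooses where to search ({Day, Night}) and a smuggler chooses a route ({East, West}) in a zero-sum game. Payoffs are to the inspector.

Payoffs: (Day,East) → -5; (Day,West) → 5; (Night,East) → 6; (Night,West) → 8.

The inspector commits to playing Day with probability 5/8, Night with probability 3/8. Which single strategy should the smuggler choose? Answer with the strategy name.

East

If the smuggler plays East, the inspector's expected payoff is (5/8)·(-5) + (3/8)·6 = -7/8.
If the smuggler plays West, the inspector's expected payoff is (5/8)·5 + (3/8)·8 = 49/8.
The smuggler minimizes the inspector's payoff; the smallest is -7/8, so the best response is East.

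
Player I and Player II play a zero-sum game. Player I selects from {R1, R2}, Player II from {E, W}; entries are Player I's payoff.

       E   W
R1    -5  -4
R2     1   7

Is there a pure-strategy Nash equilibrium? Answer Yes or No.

Yes

Row minima: R1 → -5, R2 → 1; maximin = 1.
Column maxima: E → 1, W → 7; minimax = 1.
maximin = minimax = 1, so a saddle point exists.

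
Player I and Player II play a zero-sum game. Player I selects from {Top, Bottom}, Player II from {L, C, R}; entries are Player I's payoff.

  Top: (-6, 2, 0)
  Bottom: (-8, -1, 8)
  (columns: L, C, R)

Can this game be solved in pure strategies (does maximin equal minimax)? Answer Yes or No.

Yes

Row minima: Top → -6, Bottom → -8; maximin = -6.
Column maxima: L → -6, C → 2, R → 8; minimax = -6.
maximin = minimax = -6, so a saddle point exists.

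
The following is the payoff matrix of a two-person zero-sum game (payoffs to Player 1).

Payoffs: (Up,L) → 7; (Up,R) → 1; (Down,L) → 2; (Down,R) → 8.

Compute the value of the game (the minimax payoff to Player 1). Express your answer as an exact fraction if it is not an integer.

9/2

Row minima: Up → 1, Down → 2; maximin = 2.
Column maxima: L → 7, R → 8; minimax = 7.
2 ≠ 7, so there is no saddle point; optimal play is mixed.
Let Player 1 play Up with probability p. Expected payoff against L: 7p + 2(1−p) = 5p + 2; against R: 1p + 8(1−p) = −7p + 8.
Setting these equal: 5p + 2 = −7p + 8 ⇒ 12p = 6 ⇒ p = 1/2, and the value is (5)·(1/2) + 2 = 9/2.
For Player 2: with q = P(L), equating Up's and Down's payoffs gives 6q + 1 = −6q + 8 ⇒ q = 7/12.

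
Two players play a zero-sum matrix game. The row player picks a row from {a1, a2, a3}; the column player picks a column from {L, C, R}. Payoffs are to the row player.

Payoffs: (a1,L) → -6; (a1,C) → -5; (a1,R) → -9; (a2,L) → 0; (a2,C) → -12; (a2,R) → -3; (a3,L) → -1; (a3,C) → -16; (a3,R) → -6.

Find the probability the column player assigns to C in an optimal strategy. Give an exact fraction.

Row minima: a1 → -9, a2 → -12, a3 → -16; maximin = -9.
Column maxima: L → 0, C → -5, R → -3; minimax = -5.
-9 ≠ -5, so there is no saddle point; optimal play is mixed.
a3 is strictly dominated by a2, so the row player never plays it.
L is strictly dominated by R (it gives the row player strictly more in every row), so the column player never plays it.
On the remaining 2×2 (a1, a2 vs C, R):
Let the row player play a1 with probability p. Expected payoff against C: (-5)p + (-12)(1−p) = 7p − 12; against R: (-9)p + (-3)(1−p) = −6p − 3.
Setting these equal: 7p − 12 = −6p − 3 ⇒ 13p = 9 ⇒ p = 9/13, and the value is (7)·(9/13) − 12 = -93/13.
For the column player: with q = P(C), equating a1's and a2's payoffs gives 4q − 9 = −9q − 3 ⇒ q = 6/13.

6/13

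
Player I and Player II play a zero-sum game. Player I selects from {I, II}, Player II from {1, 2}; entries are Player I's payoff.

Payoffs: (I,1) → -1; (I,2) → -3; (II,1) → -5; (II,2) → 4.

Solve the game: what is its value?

-19/11

Row minima: I → -3, II → -5; maximin = -3.
Column maxima: 1 → -1, 2 → 4; minimax = -1.
-3 ≠ -1, so there is no saddle point; optimal play is mixed.
Let Player I play I with probability p. Expected payoff against 1: (-1)p + (-5)(1−p) = 4p − 5; against 2: (-3)p + 4(1−p) = −7p + 4.
Setting these equal: 4p − 5 = −7p + 4 ⇒ 11p = 9 ⇒ p = 9/11, and the value is (4)·(9/11) − 5 = -19/11.
For Player II: with q = P(1), equating I's and II's payoffs gives 2q − 3 = −9q + 4 ⇒ q = 7/11.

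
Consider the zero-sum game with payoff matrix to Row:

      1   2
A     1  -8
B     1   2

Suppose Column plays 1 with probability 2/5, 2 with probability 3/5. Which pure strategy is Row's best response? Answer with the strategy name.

B

Expected payoff of A: (2/5)·1 + (3/5)·(-8) = -22/5.
Expected payoff of B: (2/5)·1 + (3/5)·2 = 8/5.
The largest is 8/5, so Row's best response is B.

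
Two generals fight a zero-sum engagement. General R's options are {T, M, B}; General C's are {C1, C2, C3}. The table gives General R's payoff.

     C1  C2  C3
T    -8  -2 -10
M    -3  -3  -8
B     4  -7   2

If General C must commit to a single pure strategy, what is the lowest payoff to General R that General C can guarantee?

-2

Column maxima: C1 → 4, C2 → -2, C3 → 2.
The smallest of these is -2.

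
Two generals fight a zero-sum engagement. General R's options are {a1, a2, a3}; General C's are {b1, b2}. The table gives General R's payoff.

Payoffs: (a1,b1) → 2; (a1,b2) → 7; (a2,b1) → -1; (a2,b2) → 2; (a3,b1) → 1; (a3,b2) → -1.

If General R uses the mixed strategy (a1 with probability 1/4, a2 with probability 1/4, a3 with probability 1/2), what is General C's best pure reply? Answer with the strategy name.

If General C plays b1, General R's expected payoff is (1/4)·2 + (1/4)·(-1) + (1/2)·1 = 3/4.
If General C plays b2, General R's expected payoff is (1/4)·7 + (1/4)·2 + (1/2)·(-1) = 7/4.
General C minimizes General R's payoff; the smallest is 3/4, so the best response is b1.

b1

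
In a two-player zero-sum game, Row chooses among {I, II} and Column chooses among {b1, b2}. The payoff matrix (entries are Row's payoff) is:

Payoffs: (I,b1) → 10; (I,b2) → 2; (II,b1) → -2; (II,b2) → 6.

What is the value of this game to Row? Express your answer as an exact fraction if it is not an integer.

Row minima: I → 2, II → -2; maximin = 2.
Column maxima: b1 → 10, b2 → 6; minimax = 6.
2 ≠ 6, so there is no saddle point; optimal play is mixed.
Let Row play I with probability p. Expected payoff against b1: 10p + (-2)(1−p) = 12p − 2; against b2: 2p + 6(1−p) = −4p + 6.
Setting these equal: 12p − 2 = −4p + 6 ⇒ 16p = 8 ⇒ p = 1/2, and the value is (12)·(1/2) − 2 = 4.
For Column: with q = P(b1), equating I's and II's payoffs gives 8q + 2 = −8q + 6 ⇒ q = 1/4.

4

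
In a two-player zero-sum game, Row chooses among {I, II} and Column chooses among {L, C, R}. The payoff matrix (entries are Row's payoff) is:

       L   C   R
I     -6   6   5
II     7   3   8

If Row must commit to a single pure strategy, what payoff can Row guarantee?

Row minima: I → -6, II → 3.
The best of these is 3.

3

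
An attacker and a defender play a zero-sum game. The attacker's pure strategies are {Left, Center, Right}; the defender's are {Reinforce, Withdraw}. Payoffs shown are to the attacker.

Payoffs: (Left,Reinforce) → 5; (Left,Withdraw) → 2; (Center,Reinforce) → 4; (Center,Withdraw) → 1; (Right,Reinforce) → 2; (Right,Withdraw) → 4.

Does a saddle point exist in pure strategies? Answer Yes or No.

Row minima: Left → 2, Center → 1, Right → 2; maximin = 2.
Column maxima: Reinforce → 5, Withdraw → 4; minimax = 4.
2 ≠ 4, so no pure-strategy equilibrium exists.

No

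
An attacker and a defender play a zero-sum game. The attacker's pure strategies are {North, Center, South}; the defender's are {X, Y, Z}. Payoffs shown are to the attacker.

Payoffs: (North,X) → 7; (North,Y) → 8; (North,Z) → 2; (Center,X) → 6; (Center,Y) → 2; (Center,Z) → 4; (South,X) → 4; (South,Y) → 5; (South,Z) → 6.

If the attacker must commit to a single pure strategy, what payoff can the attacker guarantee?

Row minima: North → 2, Center → 2, South → 4.
The best of these is 4.

4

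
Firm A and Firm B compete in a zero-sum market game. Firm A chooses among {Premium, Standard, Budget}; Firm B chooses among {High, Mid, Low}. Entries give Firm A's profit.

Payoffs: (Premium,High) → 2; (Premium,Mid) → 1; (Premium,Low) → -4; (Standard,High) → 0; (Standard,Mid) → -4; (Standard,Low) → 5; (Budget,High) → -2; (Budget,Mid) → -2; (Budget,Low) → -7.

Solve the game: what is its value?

Row minima: Premium → -4, Standard → -4, Budget → -7; maximin = -4.
Column maxima: High → 2, Mid → 1, Low → 5; minimax = 1.
-4 ≠ 1, so there is no saddle point; optimal play is mixed.
Budget is strictly dominated by Premium, so Firm A never plays it.
With Budget eliminated, High is strictly dominated by Mid (it gives Firm A strictly more in every remaining row), so Firm B never plays it.
On the remaining 2×2 (Premium, Standard vs Mid, Low):
Let Firm A play Premium with probability p. Expected payoff against Mid: 1p + (-4)(1−p) = 5p − 4; against Low: (-4)p + 5(1−p) = −9p + 5.
Setting these equal: 5p − 4 = −9p + 5 ⇒ 14p = 9 ⇒ p = 9/14, and the value is (5)·(9/14) − 4 = -11/14.
For Firm B: with q = P(Mid), equating Premium's and Standard's payoffs gives 5q − 4 = −9q + 5 ⇒ q = 9/14.

-11/14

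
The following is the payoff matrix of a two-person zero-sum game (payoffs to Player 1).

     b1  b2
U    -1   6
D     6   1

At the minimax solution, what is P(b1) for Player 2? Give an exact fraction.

Row minima: U → -1, D → 1; maximin = 1.
Column maxima: b1 → 6, b2 → 6; minimax = 6.
1 ≠ 6, so there is no saddle point; optimal play is mixed.
Let Player 1 play U with probability p. Expected payoff against b1: (-1)p + 6(1−p) = −7p + 6; against b2: 6p + 1(1−p) = 5p + 1.
Setting these equal: −7p + 6 = 5p + 1 ⇒ −12p = -5 ⇒ p = 5/12, and the value is (-7)·(5/12) + 6 = 37/12.
For Player 2: with q = P(b1), equating U's and D's payoffs gives −7q + 6 = 5q + 1 ⇒ q = 5/12.

5/12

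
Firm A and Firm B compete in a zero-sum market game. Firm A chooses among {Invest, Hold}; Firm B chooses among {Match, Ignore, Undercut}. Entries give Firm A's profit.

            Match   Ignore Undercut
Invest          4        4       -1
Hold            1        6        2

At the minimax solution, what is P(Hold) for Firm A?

Row minima: Invest → -1, Hold → 1; maximin = 1.
Column maxima: Match → 4, Ignore → 6, Undercut → 2; minimax = 2.
1 ≠ 2, so there is no saddle point; optimal play is mixed.
Ignore is strictly dominated by Undercut (it gives Firm A strictly more in every row), so Firm B never plays it.
On the remaining 2×2 (Invest, Hold vs Match, Undercut):
Let Firm A play Invest with probability p. Expected payoff against Match: 4p + 1(1−p) = 3p + 1; against Undercut: (-1)p + 2(1−p) = −3p + 2.
Setting these equal: 3p + 1 = −3p + 2 ⇒ 6p = 1 ⇒ p = 1/6, and the value is (3)·(1/6) + 1 = 3/2.
For Firm B: with q = P(Match), equating Invest's and Hold's payoffs gives 5q − 1 = −q + 2 ⇒ q = 1/2.

5/6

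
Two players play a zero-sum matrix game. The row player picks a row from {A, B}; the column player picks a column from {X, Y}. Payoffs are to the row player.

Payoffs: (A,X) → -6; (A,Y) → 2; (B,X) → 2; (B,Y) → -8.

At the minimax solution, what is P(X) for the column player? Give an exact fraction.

5/9

Row minima: A → -6, B → -8; maximin = -6.
Column maxima: X → 2, Y → 2; minimax = 2.
-6 ≠ 2, so there is no saddle point; optimal play is mixed.
Let the row player play A with probability p. Expected payoff against X: (-6)p + 2(1−p) = −8p + 2; against Y: 2p + (-8)(1−p) = 10p − 8.
Setting these equal: −8p + 2 = 10p − 8 ⇒ −18p = -10 ⇒ p = 5/9, and the value is (-8)·(5/9) + 2 = -22/9.
For the column player: with q = P(X), equating A's and B's payoffs gives −8q + 2 = 10q − 8 ⇒ q = 5/9.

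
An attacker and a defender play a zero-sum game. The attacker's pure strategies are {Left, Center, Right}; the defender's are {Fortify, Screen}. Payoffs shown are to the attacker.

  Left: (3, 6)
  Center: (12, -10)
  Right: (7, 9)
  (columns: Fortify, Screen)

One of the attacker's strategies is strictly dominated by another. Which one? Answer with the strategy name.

Left

Right gives a strictly higher payoff than Left against every column: 7 > 3, 9 > 6.
So Left is strictly dominated and the attacker never plays it.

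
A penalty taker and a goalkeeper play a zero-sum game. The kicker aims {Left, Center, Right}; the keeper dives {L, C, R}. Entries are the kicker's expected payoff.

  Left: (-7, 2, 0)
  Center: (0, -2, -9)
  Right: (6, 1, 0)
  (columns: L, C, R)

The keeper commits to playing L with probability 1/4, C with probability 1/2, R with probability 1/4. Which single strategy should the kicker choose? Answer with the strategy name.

Expected payoff of Left: (1/4)·(-7) + (1/2)·2 + (1/4)·0 = -3/4.
Expected payoff of Center: (1/4)·0 + (1/2)·(-2) + (1/4)·(-9) = -13/4.
Expected payoff of Right: (1/4)·6 + (1/2)·1 + (1/4)·0 = 2.
The largest is 2, so the kicker's best response is Right.

Right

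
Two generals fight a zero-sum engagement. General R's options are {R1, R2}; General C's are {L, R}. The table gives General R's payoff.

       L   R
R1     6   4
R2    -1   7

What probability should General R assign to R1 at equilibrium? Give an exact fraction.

4/5

Row minima: R1 → 4, R2 → -1; maximin = 4.
Column maxima: L → 6, R → 7; minimax = 6.
4 ≠ 6, so there is no saddle point; optimal play is mixed.
Let General R play R1 with probability p. Expected payoff against L: 6p + (-1)(1−p) = 7p − 1; against R: 4p + 7(1−p) = −3p + 7.
Setting these equal: 7p − 1 = −3p + 7 ⇒ 10p = 8 ⇒ p = 4/5, and the value is (7)·(4/5) − 1 = 23/5.
For General C: with q = P(L), equating R1's and R2's payoffs gives 2q + 4 = −8q + 7 ⇒ q = 3/10.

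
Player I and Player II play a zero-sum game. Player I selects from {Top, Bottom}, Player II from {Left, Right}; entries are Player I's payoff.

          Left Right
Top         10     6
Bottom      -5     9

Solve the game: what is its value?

Row minima: Top → 6, Bottom → -5; maximin = 6.
Column maxima: Left → 10, Right → 9; minimax = 9.
6 ≠ 9, so there is no saddle point; optimal play is mixed.
Let Player I play Top with probability p. Expected payoff against Left: 10p + (-5)(1−p) = 15p − 5; against Right: 6p + 9(1−p) = −3p + 9.
Setting these equal: 15p − 5 = −3p + 9 ⇒ 18p = 14 ⇒ p = 7/9, and the value is (15)·(7/9) − 5 = 20/3.
For Player II: with q = P(Left), equating Top's and Bottom's payoffs gives 4q + 6 = −14q + 9 ⇒ q = 1/6.

20/3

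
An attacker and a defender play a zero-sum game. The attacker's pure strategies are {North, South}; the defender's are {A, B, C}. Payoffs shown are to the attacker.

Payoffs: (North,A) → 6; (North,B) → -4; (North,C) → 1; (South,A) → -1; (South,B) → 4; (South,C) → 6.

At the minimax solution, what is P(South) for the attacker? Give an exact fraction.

Row minima: North → -4, South → -1; maximin = -1.
Column maxima: A → 6, B → 4, C → 6; minimax = 4.
-1 ≠ 4, so there is no saddle point; optimal play is mixed.
C is strictly dominated by B (it gives the attacker strictly more in every row), so the defender never plays it.
On the remaining 2×2 (North, South vs A, B):
Let the attacker play North with probability p. Expected payoff against A: 6p + (-1)(1−p) = 7p − 1; against B: (-4)p + 4(1−p) = −8p + 4.
Setting these equal: 7p − 1 = −8p + 4 ⇒ 15p = 5 ⇒ p = 1/3, and the value is (7)·(1/3) − 1 = 4/3.
For the defender: with q = P(A), equating North's and South's payoffs gives 10q − 4 = −5q + 4 ⇒ q = 8/15.

2/3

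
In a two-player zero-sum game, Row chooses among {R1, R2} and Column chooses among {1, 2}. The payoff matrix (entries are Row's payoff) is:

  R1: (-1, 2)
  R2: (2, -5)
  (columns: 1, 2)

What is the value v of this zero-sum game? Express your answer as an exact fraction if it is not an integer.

-1/10

Row minima: R1 → -1, R2 → -5; maximin = -1.
Column maxima: 1 → 2, 2 → 2; minimax = 2.
-1 ≠ 2, so there is no saddle point; optimal play is mixed.
Let Row play R1 with probability p. Expected payoff against 1: (-1)p + 2(1−p) = −3p + 2; against 2: 2p + (-5)(1−p) = 7p − 5.
Setting these equal: −3p + 2 = 7p − 5 ⇒ −10p = -7 ⇒ p = 7/10, and the value is (-3)·(7/10) + 2 = -1/10.
For Column: with q = P(1), equating R1's and R2's payoffs gives −3q + 2 = 7q − 5 ⇒ q = 7/10.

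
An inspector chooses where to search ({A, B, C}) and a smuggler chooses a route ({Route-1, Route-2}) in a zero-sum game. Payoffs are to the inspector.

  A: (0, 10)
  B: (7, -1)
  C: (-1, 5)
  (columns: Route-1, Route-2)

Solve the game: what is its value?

Row minima: A → 0, B → -1, C → -1; maximin = 0.
Column maxima: Route-1 → 7, Route-2 → 10; minimax = 7.
0 ≠ 7, so there is no saddle point; optimal play is mixed.
C is strictly dominated by A, so the inspector never plays it.
On the remaining 2×2 (A, B vs Route-1, Route-2):
Let the inspector play A with probability p. Expected payoff against Route-1: 0p + 7(1−p) = −7p + 7; against Route-2: 10p + (-1)(1−p) = 11p − 1.
Setting these equal: −7p + 7 = 11p − 1 ⇒ −18p = -8 ⇒ p = 4/9, and the value is (-7)·(4/9) + 7 = 35/9.
For the smuggler: with q = P(Route-1), equating A's and B's payoffs gives −10q + 10 = 8q − 1 ⇒ q = 11/18.

35/9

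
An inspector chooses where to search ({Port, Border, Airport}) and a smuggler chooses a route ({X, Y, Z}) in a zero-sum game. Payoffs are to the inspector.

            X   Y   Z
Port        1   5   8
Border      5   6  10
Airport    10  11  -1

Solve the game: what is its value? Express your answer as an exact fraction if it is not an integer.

105/16

Row minima: Port → 1, Border → 5, Airport → -1; maximin = 5.
Column maxima: X → 10, Y → 11, Z → 10; minimax = 10.
5 ≠ 10, so there is no saddle point; optimal play is mixed.
Port is strictly dominated by Border, so the inspector never plays it.
Y is strictly dominated by X (it gives the inspector strictly more in every row), so the smuggler never plays it.
On the remaining 2×2 (Border, Airport vs X, Z):
Let the inspector play Border with probability p. Expected payoff against X: 5p + 10(1−p) = −5p + 10; against Z: 10p + (-1)(1−p) = 11p − 1.
Setting these equal: −5p + 10 = 11p − 1 ⇒ −16p = -11 ⇒ p = 11/16, and the value is (-5)·(11/16) + 10 = 105/16.
For the smuggler: with q = P(X), equating Border's and Airport's payoffs gives −5q + 10 = 11q − 1 ⇒ q = 11/16.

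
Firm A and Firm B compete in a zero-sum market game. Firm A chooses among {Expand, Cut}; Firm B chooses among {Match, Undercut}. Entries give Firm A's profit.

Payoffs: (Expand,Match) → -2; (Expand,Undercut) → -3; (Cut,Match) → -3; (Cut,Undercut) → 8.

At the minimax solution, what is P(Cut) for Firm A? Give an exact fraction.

1/12

Row minima: Expand → -3, Cut → -3; maximin = -3.
Column maxima: Match → -2, Undercut → 8; minimax = -2.
-3 ≠ -2, so there is no saddle point; optimal play is mixed.
Let Firm A play Expand with probability p. Expected payoff against Match: (-2)p + (-3)(1−p) = p − 3; against Undercut: (-3)p + 8(1−p) = −11p + 8.
Setting these equal: p − 3 = −11p + 8 ⇒ 12p = 11 ⇒ p = 11/12, and the value is (1)·(11/12) − 3 = -25/12.
For Firm B: with q = P(Match), equating Expand's and Cut's payoffs gives q − 3 = −11q + 8 ⇒ q = 11/12.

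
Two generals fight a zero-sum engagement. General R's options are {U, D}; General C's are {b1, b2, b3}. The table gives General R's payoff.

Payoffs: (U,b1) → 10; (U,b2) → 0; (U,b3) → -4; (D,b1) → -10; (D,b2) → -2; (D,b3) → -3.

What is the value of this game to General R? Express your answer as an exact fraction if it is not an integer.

Row minima: U → -4, D → -10; maximin = -4.
Column maxima: b1 → 10, b2 → 0, b3 → -3; minimax = -3.
-4 ≠ -3, so there is no saddle point; optimal play is mixed.
b2 is strictly dominated by b3 (it gives General R strictly more in every row), so General C never plays it.
On the remaining 2×2 (U, D vs b1, b3):
Let General R play U with probability p. Expected payoff against b1: 10p + (-10)(1−p) = 20p − 10; against b3: (-4)p + (-3)(1−p) = −p − 3.
Setting these equal: 20p − 10 = −p − 3 ⇒ 21p = 7 ⇒ p = 1/3, and the value is (20)·(1/3) − 10 = -10/3.
For General C: with q = P(b1), equating U's and D's payoffs gives 14q − 4 = −7q − 3 ⇒ q = 1/21.

-10/3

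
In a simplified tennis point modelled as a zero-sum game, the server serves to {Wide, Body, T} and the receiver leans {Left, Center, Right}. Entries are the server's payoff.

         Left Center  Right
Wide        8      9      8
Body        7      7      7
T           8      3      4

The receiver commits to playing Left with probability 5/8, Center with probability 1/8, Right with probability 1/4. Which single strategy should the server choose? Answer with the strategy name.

Wide

Expected payoff of Wide: (5/8)·8 + (1/8)·9 + (1/4)·8 = 65/8.
Expected payoff of Body: (5/8)·7 + (1/8)·7 + (1/4)·7 = 7.
Expected payoff of T: (5/8)·8 + (1/8)·3 + (1/4)·4 = 51/8.
The largest is 65/8, so the server's best response is Wide.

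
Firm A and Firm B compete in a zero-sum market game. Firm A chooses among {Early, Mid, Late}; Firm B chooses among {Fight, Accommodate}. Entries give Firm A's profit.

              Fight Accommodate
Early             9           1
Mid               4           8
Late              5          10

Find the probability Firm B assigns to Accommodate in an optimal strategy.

Row minima: Early → 1, Mid → 4, Late → 5; maximin = 5.
Column maxima: Fight → 9, Accommodate → 10; minimax = 9.
5 ≠ 9, so there is no saddle point; optimal play is mixed.
Mid is strictly dominated by Late, so Firm A never plays it.
On the remaining 2×2 (Early, Late vs Fight, Accommodate):
Let Firm A play Early with probability p. Expected payoff against Fight: 9p + 5(1−p) = 4p + 5; against Accommodate: 1p + 10(1−p) = −9p + 10.
Setting these equal: 4p + 5 = −9p + 10 ⇒ 13p = 5 ⇒ p = 5/13, and the value is (4)·(5/13) + 5 = 85/13.
For Firm B: with q = P(Fight), equating Early's and Late's payoffs gives 8q + 1 = −5q + 10 ⇒ q = 9/13.

4/13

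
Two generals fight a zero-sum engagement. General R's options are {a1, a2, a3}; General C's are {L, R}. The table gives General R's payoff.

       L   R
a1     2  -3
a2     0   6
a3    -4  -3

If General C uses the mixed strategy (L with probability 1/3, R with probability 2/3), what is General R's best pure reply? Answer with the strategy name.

a2

Expected payoff of a1: (1/3)·2 + (2/3)·(-3) = -4/3.
Expected payoff of a2: (1/3)·0 + (2/3)·6 = 4.
Expected payoff of a3: (1/3)·(-4) + (2/3)·(-3) = -10/3.
The largest is 4, so General R's best response is a2.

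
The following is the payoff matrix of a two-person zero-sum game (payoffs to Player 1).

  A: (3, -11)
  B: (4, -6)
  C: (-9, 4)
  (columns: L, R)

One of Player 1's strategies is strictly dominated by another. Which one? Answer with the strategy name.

A

B gives a strictly higher payoff than A against every column: 4 > 3, -6 > -11.
So A is strictly dominated and Player 1 never plays it.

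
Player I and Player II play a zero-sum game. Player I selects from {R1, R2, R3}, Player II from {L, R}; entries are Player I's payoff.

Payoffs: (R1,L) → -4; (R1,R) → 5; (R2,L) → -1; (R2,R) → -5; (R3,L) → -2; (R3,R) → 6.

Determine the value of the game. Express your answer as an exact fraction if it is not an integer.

-4/3

Row minima: R1 → -4, R2 → -5, R3 → -2; maximin = -2.
Column maxima: L → -1, R → 6; minimax = -1.
-2 ≠ -1, so there is no saddle point; optimal play is mixed.
R1 is strictly dominated by R3, so Player I never plays it.
On the remaining 2×2 (R2, R3 vs L, R):
Let Player I play R2 with probability p. Expected payoff against L: (-1)p + (-2)(1−p) = p − 2; against R: (-5)p + 6(1−p) = −11p + 6.
Setting these equal: p − 2 = −11p + 6 ⇒ 12p = 8 ⇒ p = 2/3, and the value is (1)·(2/3) − 2 = -4/3.
For Player II: with q = P(L), equating R2's and R3's payoffs gives 4q − 5 = −8q + 6 ⇒ q = 11/12.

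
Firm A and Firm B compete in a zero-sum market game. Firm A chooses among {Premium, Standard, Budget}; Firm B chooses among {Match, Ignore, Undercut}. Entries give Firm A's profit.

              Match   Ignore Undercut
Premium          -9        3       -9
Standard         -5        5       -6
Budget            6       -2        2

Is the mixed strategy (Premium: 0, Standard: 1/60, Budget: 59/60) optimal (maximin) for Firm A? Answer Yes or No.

No

Against Match this mix gives (1/60)·(-5) + (59/60)·6 = 349/60.
Against Ignore this mix gives (1/60)·5 + (59/60)·(-2) = -113/60.
Against Undercut this mix gives (1/60)·(-6) + (59/60)·2 = 28/15.
Firm B will play Ignore, holding Firm A to -113/60. Shifting weight toward the row that does better against Ignore would raise this floor (the equalizing mix achieves -2/15 against both Ignore and Undercut), so the proposed strategy is not optimal.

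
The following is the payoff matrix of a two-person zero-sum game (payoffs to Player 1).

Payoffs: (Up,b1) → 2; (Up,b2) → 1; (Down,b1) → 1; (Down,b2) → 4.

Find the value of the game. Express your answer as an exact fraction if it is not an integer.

Row minima: Up → 1, Down → 1; maximin = 1.
Column maxima: b1 → 2, b2 → 4; minimax = 2.
1 ≠ 2, so there is no saddle point; optimal play is mixed.
Let Player 1 play Up with probability p. Expected payoff against b1: 2p + 1(1−p) = p + 1; against b2: 1p + 4(1−p) = −3p + 4.
Setting these equal: p + 1 = −3p + 4 ⇒ 4p = 3 ⇒ p = 3/4, and the value is (1)·(3/4) + 1 = 7/4.
For Player 2: with q = P(b1), equating Up's and Down's payoffs gives q + 1 = −3q + 4 ⇒ q = 3/4.

7/4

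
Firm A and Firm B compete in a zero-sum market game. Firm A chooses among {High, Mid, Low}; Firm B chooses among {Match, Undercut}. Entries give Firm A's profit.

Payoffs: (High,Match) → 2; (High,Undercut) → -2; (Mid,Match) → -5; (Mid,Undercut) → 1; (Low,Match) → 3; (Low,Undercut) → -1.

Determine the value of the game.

-1/5

Row minima: High → -2, Mid → -5, Low → -1; maximin = -1.
Column maxima: Match → 3, Undercut → 1; minimax = 1.
-1 ≠ 1, so there is no saddle point; optimal play is mixed.
High is strictly dominated by Low, so Firm A never plays it.
On the remaining 2×2 (Mid, Low vs Match, Undercut):
Let Firm A play Mid with probability p. Expected payoff against Match: (-5)p + 3(1−p) = −8p + 3; against Undercut: 1p + (-1)(1−p) = 2p − 1.
Setting these equal: −8p + 3 = 2p − 1 ⇒ −10p = -4 ⇒ p = 2/5, and the value is (-8)·(2/5) + 3 = -1/5.
For Firm B: with q = P(Match), equating Mid's and Low's payoffs gives −6q + 1 = 4q − 1 ⇒ q = 1/5.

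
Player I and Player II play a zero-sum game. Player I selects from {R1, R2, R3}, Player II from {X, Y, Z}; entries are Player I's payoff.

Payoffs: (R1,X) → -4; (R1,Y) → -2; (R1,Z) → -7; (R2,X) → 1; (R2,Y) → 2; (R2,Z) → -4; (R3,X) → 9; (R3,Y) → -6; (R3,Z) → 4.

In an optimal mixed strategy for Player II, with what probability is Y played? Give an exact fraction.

Row minima: R1 → -7, R2 → -4, R3 → -6; maximin = -4.
Column maxima: X → 9, Y → 2, Z → 4; minimax = 2.
-4 ≠ 2, so there is no saddle point; optimal play is mixed.
R1 is strictly dominated by R2, so Player I never plays it.
X is strictly dominated by Z (it gives Player I strictly more in every row), so Player II never plays it.
On the remaining 2×2 (R2, R3 vs Y, Z):
Let Player I play R2 with probability p. Expected payoff against Y: 2p + (-6)(1−p) = 8p − 6; against Z: (-4)p + 4(1−p) = −8p + 4.
Setting these equal: 8p − 6 = −8p + 4 ⇒ 16p = 10 ⇒ p = 5/8, and the value is (8)·(5/8) − 6 = -1.
For Player II: with q = P(Y), equating R2's and R3's payoffs gives 6q − 4 = −10q + 4 ⇒ q = 1/2.

1/2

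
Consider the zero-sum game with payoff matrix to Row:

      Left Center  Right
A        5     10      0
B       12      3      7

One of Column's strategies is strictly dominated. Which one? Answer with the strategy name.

Right holds Row's payoff strictly below Left in every row: 0 < 5, 7 < 12.
So Left is strictly dominated for Column.

Left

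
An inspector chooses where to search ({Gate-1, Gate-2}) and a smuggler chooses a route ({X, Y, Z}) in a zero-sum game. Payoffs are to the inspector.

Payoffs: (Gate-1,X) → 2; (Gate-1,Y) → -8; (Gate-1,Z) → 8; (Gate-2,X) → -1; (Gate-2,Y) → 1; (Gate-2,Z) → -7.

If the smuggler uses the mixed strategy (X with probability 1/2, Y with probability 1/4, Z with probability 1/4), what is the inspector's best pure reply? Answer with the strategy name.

Expected payoff of Gate-1: (1/2)·2 + (1/4)·(-8) + (1/4)·8 = 1.
Expected payoff of Gate-2: (1/2)·(-1) + (1/4)·1 + (1/4)·(-7) = -2.
The largest is 1, so the inspector's best response is Gate-1.

Gate-1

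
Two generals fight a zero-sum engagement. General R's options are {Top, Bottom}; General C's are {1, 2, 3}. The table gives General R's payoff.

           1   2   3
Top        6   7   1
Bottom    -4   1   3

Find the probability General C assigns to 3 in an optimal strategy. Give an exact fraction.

5/6

Row minima: Top → 1, Bottom → -4; maximin = 1.
Column maxima: 1 → 6, 2 → 7, 3 → 3; minimax = 3.
1 ≠ 3, so there is no saddle point; optimal play is mixed.
2 is strictly dominated by 1 (it gives General R strictly more in every row), so General C never plays it.
On the remaining 2×2 (Top, Bottom vs 1, 3):
Let General R play Top with probability p. Expected payoff against 1: 6p + (-4)(1−p) = 10p − 4; against 3: 1p + 3(1−p) = −2p + 3.
Setting these equal: 10p − 4 = −2p + 3 ⇒ 12p = 7 ⇒ p = 7/12, and the value is (10)·(7/12) − 4 = 11/6.
For General C: with q = P(1), equating Top's and Bottom's payoffs gives 5q + 1 = −7q + 3 ⇒ q = 1/6.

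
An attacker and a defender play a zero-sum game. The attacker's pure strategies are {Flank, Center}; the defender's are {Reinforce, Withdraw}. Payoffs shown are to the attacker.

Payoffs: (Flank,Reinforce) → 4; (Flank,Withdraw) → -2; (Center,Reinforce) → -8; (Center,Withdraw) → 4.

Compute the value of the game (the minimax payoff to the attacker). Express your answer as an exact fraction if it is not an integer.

Row minima: Flank → -2, Center → -8; maximin = -2.
Column maxima: Reinforce → 4, Withdraw → 4; minimax = 4.
-2 ≠ 4, so there is no saddle point; optimal play is mixed.
Let the attacker play Flank with probability p. Expected payoff against Reinforce: 4p + (-8)(1−p) = 12p − 8; against Withdraw: (-2)p + 4(1−p) = −6p + 4.
Setting these equal: 12p − 8 = −6p + 4 ⇒ 18p = 12 ⇒ p = 2/3, and the value is (12)·(2/3) − 8 = 0.
For the defender: with q = P(Reinforce), equating Flank's and Center's payoffs gives 6q − 2 = −12q + 4 ⇒ q = 1/3.

0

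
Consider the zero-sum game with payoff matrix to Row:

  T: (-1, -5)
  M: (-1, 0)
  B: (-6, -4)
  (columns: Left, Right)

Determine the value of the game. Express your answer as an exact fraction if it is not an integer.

-1

Row minima: T → -5, M → -1, B → -6; maximin = -1.
Column maxima: Left → -1, Right → 0; minimax = -1.
Since maximin = minimax = -1, there is a saddle point and the value is -1.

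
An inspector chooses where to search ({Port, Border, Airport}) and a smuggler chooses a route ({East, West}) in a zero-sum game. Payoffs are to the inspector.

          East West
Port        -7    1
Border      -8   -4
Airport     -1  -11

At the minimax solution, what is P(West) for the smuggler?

Row minima: Port → -7, Border → -8, Airport → -11; maximin = -7.
Column maxima: East → -1, West → 1; minimax = -1.
-7 ≠ -1, so there is no saddle point; optimal play is mixed.
Border is strictly dominated by Port, so the inspector never plays it.
On the remaining 2×2 (Port, Airport vs East, West):
Let the inspector play Port with probability p. Expected payoff against East: (-7)p + (-1)(1−p) = −6p − 1; against West: 1p + (-11)(1−p) = 12p − 11.
Setting these equal: −6p − 1 = 12p − 11 ⇒ −18p = -10 ⇒ p = 5/9, and the value is (-6)·(5/9) − 1 = -13/3.
For the smuggler: with q = P(East), equating Port's and Airport's payoffs gives −8q + 1 = 10q − 11 ⇒ q = 2/3.

1/3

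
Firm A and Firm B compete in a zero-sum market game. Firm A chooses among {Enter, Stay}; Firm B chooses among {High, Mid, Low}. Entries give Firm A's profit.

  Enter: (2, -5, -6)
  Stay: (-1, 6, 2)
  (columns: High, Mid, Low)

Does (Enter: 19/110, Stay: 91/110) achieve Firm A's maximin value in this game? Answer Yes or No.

No

Against High this mix gives (19/110)·2 + (91/110)·(-1) = -53/110.
Against Mid this mix gives (19/110)·(-5) + (91/110)·6 = 41/10.
Against Low this mix gives (19/110)·(-6) + (91/110)·2 = 34/55.
Firm B will play High, holding Firm A to -53/110. Shifting weight toward the row that does better against High would raise this floor (the equalizing mix achieves -2/11 against both High and Low), so the proposed strategy is not optimal.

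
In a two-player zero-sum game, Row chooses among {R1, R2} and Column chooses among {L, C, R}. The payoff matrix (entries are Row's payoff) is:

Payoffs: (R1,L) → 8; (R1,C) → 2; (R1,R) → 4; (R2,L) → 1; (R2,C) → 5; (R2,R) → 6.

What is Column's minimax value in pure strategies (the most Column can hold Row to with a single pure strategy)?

5

Column maxima: L → 8, C → 5, R → 6.
The smallest of these is 5.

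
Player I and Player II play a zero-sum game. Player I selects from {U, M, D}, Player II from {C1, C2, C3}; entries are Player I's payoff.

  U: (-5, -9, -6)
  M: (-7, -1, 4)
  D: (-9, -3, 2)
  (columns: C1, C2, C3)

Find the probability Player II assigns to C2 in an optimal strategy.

Row minima: U → -9, M → -7, D → -9; maximin = -7.
Column maxima: C1 → -5, C2 → -1, C3 → 4; minimax = -5.
-7 ≠ -5, so there is no saddle point; optimal play is mixed.
D is strictly dominated by M, so Player I never plays it.
C3 is strictly dominated by C2 (it gives Player I strictly more in every row), so Player II never plays it.
On the remaining 2×2 (U, M vs C1, C2):
Let Player I play U with probability p. Expected payoff against C1: (-5)p + (-7)(1−p) = 2p − 7; against C2: (-9)p + (-1)(1−p) = −8p − 1.
Setting these equal: 2p − 7 = −8p − 1 ⇒ 10p = 6 ⇒ p = 3/5, and the value is (2)·(3/5) − 7 = -29/5.
For Player II: with q = P(C1), equating U's and M's payoffs gives 4q − 9 = −6q − 1 ⇒ q = 4/5.

1/5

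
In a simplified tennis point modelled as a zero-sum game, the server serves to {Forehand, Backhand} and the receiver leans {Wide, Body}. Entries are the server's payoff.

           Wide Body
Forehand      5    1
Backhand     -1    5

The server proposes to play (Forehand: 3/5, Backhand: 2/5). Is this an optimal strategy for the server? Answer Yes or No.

Yes

Against Wide this mix gives (3/5)·5 + (2/5)·(-1) = 13/5.
Against Body this mix gives (3/5)·1 + (2/5)·5 = 13/5.
All of the receiver's active replies (Wide, Body) yield 13/5, and no column does worse for the server. The mix makes the receiver indifferent and guarantees 13/5, so it is optimal.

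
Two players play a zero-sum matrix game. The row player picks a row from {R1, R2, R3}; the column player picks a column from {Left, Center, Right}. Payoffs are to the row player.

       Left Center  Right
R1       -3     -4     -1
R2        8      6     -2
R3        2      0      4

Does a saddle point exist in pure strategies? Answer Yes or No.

No

Row minima: R1 → -4, R2 → -2, R3 → 0; maximin = 0.
Column maxima: Left → 8, Center → 6, Right → 4; minimax = 4.
0 ≠ 4, so no pure-strategy equilibrium exists.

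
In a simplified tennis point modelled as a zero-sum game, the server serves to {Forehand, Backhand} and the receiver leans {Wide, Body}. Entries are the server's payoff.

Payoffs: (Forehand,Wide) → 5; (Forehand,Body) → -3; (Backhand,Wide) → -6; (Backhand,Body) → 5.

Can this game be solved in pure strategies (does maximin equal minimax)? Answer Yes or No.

No

Row minima: Forehand → -3, Backhand → -6; maximin = -3.
Column maxima: Wide → 5, Body → 5; minimax = 5.
-3 ≠ 5, so no pure-strategy equilibrium exists.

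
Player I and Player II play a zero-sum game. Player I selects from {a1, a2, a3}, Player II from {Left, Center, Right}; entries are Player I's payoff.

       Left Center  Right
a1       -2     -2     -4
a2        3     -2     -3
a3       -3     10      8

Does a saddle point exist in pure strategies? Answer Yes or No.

Row minima: a1 → -4, a2 → -3, a3 → -3; maximin = -3.
Column maxima: Left → 3, Center → 10, Right → 8; minimax = 3.
-3 ≠ 3, so no pure-strategy equilibrium exists.

No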